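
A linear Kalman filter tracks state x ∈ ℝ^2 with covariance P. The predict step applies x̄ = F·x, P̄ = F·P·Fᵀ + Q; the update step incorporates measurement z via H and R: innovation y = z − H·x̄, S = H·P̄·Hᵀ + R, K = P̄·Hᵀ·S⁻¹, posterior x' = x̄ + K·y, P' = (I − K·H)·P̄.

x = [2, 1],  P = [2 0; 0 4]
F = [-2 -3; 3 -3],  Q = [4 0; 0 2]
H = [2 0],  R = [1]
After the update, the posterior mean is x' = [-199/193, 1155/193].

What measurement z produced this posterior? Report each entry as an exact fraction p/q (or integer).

x̄ = F·x = [-7, 3]
P̄ = F·P·Fᵀ + Q = [48 24; 24 56]
S = H·P̄·Hᵀ + R = [193]
K = P̄·Hᵀ·S⁻¹ = [96/193; 48/193]
x' − x̄ = [1152/193, 576/193] = K·y
y = (KᵀK)⁻¹·Kᵀ·(x' − x̄) = [12]
z = y + H·x̄ = [12] + [-14] = [-2]

z = [-2]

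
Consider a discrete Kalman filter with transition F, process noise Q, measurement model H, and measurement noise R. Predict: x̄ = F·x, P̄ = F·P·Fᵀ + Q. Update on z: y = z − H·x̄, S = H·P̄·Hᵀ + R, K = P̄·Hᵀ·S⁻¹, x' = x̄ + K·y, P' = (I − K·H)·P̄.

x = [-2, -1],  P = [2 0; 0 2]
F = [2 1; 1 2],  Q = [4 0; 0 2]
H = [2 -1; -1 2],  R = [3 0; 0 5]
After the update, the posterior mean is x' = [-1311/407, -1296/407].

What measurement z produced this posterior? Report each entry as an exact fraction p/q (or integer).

z = [-3, -3]

x̄ = F·x = [-5, -4]
P̄ = F·P·Fᵀ + Q = [14 8; 8 12]
S = H·P̄·Hᵀ + R = [39 -12; -12 35]
K = P̄·Hᵀ·S⁻¹ = [724/1221 106/407; 332/1221 224/407]
x' − x̄ = [724/407, 332/407] = K·y
y = (KᵀK)⁻¹·Kᵀ·(x' − x̄) = [3, 0]
z = y + H·x̄ = [3, 0] + [-6, -3] = [-3, -3]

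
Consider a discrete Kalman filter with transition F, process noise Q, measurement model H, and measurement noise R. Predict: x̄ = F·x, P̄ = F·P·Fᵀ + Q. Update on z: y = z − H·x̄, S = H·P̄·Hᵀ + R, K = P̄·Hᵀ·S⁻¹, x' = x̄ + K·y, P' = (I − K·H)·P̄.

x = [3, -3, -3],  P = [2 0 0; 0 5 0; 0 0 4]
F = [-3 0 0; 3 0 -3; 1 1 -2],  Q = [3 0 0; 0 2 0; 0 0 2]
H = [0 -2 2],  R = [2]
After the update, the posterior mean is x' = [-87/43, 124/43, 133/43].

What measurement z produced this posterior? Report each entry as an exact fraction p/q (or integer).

z = [1]

x̄ = F·x = [-9, 18, 6]
P̄ = F·P·Fᵀ + Q = [21 -18 -6; -18 56 30; -6 30 25]
S = H·P̄·Hᵀ + R = [86]
K = P̄·Hᵀ·S⁻¹ = [12/43; -26/43; -5/43]
x' − x̄ = [300/43, -650/43, -125/43] = K·y
y = (KᵀK)⁻¹·Kᵀ·(x' − x̄) = [25]
z = y + H·x̄ = [25] + [-24] = [1]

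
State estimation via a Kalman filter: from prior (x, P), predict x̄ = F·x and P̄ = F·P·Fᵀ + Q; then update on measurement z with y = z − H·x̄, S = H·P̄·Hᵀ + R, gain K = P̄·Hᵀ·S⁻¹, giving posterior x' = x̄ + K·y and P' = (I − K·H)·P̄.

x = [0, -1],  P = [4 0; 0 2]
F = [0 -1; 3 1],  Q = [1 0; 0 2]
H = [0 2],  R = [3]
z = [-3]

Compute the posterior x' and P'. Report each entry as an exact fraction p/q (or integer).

x̄ = F·x = [1, -1]
P̄ = F·P·Fᵀ + Q = [3 -2; -2 40]
y = z − H·x̄ = [-1]
S = H·P̄·Hᵀ + R = [163]
K = P̄·Hᵀ·S⁻¹ = [-4/163; 80/163]
x' = x̄ + K·y = [167/163, -243/163]
P' = (I − K·H)·P̄ = [473/163 -6/163; -6/163 120/163]

x' = [167/163, -243/163]
P' = [473/163 -6/163; -6/163 120/163]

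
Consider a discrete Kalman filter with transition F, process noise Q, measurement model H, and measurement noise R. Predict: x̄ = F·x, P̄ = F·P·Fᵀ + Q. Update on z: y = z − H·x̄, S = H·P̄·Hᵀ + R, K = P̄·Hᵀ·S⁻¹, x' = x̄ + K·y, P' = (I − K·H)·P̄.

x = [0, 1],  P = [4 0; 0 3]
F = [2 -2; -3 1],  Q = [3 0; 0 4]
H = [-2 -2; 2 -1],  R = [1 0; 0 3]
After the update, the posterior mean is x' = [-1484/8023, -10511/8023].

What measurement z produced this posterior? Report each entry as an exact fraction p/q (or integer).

z = [3, 1]

x̄ = F·x = [-2, 1]
P̄ = F·P·Fᵀ + Q = [31 -30; -30 43]
S = H·P̄·Hᵀ + R = [57 22; 22 290]
K = P̄·Hᵀ·S⁻¹ = [-1302/8023 2644/8023; -2637/8023 -5299/16046]
x' − x̄ = [14562/8023, -18534/8023] = K·y
y = (KᵀK)⁻¹·Kᵀ·(x' − x̄) = [1, 6]
z = y + H·x̄ = [1, 6] + [2, -5] = [3, 1]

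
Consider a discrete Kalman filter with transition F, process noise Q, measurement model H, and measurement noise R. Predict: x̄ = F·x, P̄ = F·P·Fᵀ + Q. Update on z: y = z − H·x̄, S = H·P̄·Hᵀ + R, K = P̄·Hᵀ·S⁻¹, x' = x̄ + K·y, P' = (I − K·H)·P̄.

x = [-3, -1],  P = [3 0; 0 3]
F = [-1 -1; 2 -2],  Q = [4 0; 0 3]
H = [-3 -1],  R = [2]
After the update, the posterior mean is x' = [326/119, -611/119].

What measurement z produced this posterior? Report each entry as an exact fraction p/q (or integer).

z = [-3]

x̄ = F·x = [4, -4]
P̄ = F·P·Fᵀ + Q = [10 0; 0 27]
S = H·P̄·Hᵀ + R = [119]
K = P̄·Hᵀ·S⁻¹ = [-30/119; -27/119]
x' − x̄ = [-150/119, -135/119] = K·y
y = (KᵀK)⁻¹·Kᵀ·(x' − x̄) = [5]
z = y + H·x̄ = [5] + [-8] = [-3]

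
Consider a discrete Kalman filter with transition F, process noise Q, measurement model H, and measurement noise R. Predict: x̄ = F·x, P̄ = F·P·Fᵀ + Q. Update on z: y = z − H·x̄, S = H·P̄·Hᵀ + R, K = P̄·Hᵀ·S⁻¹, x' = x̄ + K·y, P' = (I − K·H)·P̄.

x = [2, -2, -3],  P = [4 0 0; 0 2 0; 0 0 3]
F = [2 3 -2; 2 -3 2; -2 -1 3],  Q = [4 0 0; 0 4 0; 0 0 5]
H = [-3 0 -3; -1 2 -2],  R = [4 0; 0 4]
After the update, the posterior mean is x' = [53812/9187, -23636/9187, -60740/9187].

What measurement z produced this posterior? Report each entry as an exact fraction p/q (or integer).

z = [2, 2]

x̄ = F·x = [4, 4, -11]
P̄ = F·P·Fᵀ + Q = [50 -14 -40; -14 50 8; -40 8 50]
S = H·P̄·Hᵀ + R = [184 126; 126 286]
K = P̄·Hᵀ·S⁻¹ = [-2208/9187 1037/9187; -1800/9187 3941/9187; -759/9187 -1079/9187]
x' − x̄ = [17064/9187, -60384/9187, 40317/9187] = K·y
y = (KᵀK)⁻¹·Kᵀ·(x' − x̄) = [-19, -24]
z = y + H·x̄ = [-19, -24] + [21, 26] = [2, 2]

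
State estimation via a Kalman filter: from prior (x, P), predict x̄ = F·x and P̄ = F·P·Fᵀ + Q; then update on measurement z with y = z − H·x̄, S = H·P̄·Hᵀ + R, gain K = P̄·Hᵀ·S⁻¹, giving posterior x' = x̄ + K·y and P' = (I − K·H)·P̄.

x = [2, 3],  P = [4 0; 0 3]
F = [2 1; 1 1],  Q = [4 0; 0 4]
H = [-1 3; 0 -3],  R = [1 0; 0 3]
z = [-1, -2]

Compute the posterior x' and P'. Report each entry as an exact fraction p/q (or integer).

x̄ = F·x = [7, 5]
P̄ = F·P·Fᵀ + Q = [23 11; 11 11]
y = z − H·x̄ = [-9, 13]
S = H·P̄·Hᵀ + R = [57 -66; -66 102]
K = P̄·Hᵀ·S⁻¹ = [-193/243 -407/486; 11/243 -143/486]
x' = x̄ + K·y = [1585/486, 373/486]
P' = (I − K·H)·P̄ = [1607/486 407/486; 407/486 143/486]

x' = [1585/486, 373/486]
P' = [1607/486 407/486; 407/486 143/486]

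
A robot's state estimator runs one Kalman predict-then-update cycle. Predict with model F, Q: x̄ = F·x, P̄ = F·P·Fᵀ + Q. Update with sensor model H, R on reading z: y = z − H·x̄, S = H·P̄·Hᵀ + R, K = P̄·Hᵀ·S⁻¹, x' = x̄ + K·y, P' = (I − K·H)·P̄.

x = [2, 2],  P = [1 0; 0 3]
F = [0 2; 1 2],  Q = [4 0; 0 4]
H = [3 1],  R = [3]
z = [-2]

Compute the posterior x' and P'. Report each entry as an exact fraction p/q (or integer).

x' = [-64/59, 89/59]
P' = [44/59 -87/59; -87/59 1203/236]

x̄ = F·x = [4, 6]
P̄ = F·P·Fᵀ + Q = [16 12; 12 17]
y = z − H·x̄ = [-20]
S = H·P̄·Hᵀ + R = [236]
K = P̄·Hᵀ·S⁻¹ = [15/59; 53/236]
x' = x̄ + K·y = [-64/59, 89/59]
P' = (I − K·H)·P̄ = [44/59 -87/59; -87/59 1203/236]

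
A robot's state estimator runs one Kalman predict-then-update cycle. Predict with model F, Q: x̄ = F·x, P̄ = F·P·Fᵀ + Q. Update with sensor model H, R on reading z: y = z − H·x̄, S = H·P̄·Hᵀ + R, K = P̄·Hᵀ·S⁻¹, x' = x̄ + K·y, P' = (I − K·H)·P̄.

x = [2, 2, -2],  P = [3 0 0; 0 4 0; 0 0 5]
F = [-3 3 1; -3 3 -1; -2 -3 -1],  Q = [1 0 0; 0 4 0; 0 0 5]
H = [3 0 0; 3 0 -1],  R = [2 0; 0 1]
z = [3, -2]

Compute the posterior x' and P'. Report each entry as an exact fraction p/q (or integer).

x̄ = F·x = [-2, 2, -8]
P̄ = F·P·Fᵀ + Q = [69 58 -23; 58 72 -13; -23 -13 58]
y = z − H·x̄ = [9, -4]
S = H·P̄·Hᵀ + R = [623 690; 690 818]
K = P̄·Hᵀ·S⁻¹ = [5313/16757 230/16757; 6651/16757 -3559/33514; 15594/16757 -31511/33514]
x' = x̄ + K·y = [13383/16757, 100491/16757, 69312/16757]
P' = (I − K·H)·P̄ = [3542/16757 4434/16757 10396/16757; 4434/16757 763993/33514 30163/33514; 10396/16757 30163/33514 93887/33514]

x' = [13383/16757, 100491/16757, 69312/16757]
P' = [3542/16757 4434/16757 10396/16757; 4434/16757 763993/33514 30163/33514; 10396/16757 30163/33514 93887/33514]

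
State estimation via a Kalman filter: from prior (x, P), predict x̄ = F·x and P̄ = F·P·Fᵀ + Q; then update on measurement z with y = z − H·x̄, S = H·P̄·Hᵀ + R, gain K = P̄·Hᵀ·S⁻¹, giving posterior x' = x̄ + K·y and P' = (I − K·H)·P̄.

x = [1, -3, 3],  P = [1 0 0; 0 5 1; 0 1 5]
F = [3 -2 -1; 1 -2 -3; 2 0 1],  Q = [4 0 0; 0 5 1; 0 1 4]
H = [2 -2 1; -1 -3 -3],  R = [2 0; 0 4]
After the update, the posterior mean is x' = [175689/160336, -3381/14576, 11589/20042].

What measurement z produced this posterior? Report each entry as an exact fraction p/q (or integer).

z = [3, -2]

x̄ = F·x = [6, -2, 5]
P̄ = F·P·Fᵀ + Q = [42 46 -1; 46 83 -14; -1 -14 13]
S = H·P̄·Hᵀ + R = [199 156; 156 928]
K = P̄·Hᵀ·S⁻¹ = [4815/40084 -33819/160336; -959/3644 -3329/14576; 2223/10021 -661/20042]
x' − x̄ = [-786327/160336, 25771/14576, -88621/20042] = K·y
y = (KᵀK)⁻¹·Kᵀ·(x' − x̄) = [-18, 13]
z = y + H·x̄ = [-18, 13] + [21, -15] = [3, -2]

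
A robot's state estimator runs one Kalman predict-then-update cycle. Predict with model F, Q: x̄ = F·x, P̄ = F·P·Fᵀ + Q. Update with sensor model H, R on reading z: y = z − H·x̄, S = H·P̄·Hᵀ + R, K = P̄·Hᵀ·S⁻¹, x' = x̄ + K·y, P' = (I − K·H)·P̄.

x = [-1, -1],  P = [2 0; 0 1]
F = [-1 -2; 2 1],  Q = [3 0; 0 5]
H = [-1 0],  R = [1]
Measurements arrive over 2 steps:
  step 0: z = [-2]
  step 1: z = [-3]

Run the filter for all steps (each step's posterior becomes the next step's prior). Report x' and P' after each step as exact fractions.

step 0: x' = [21/10, -12/5], P' = [9/10 -3/5; -3/5 52/5]
step 1: x' = [440/147, 5/3], P' = [431/441 -4/9; -4/9 71/9]

step 0: x̄ = F·x = [3, -3]
step 0: P̄ = F·P·Fᵀ + Q = [9 -6; -6 14]
step 0: y = z − H·x̄ = [1]
step 0: S = H·P̄·Hᵀ + R = [10]
step 0: K = P̄·Hᵀ·S⁻¹ = [-9/10; 3/5]
step 0: x' = x̄ + K·y = [21/10, -12/5]
step 0: P' = (I − K·H)·P̄ = [9/10 -3/5; -3/5 52/5]
step 1: x̄ = F·x = [27/10, 9/5]
step 1: P̄ = F·P·Fᵀ + Q = [431/10 -98/5; -98/5 83/5]
step 1: y = z − H·x̄ = [-3/10]
step 1: S = H·P̄·Hᵀ + R = [441/10]
step 1: K = P̄·Hᵀ·S⁻¹ = [-431/441; 4/9]
step 1: x' = x̄ + K·y = [440/147, 5/3]
step 1: P' = (I − K·H)·P̄ = [431/441 -4/9; -4/9 71/9]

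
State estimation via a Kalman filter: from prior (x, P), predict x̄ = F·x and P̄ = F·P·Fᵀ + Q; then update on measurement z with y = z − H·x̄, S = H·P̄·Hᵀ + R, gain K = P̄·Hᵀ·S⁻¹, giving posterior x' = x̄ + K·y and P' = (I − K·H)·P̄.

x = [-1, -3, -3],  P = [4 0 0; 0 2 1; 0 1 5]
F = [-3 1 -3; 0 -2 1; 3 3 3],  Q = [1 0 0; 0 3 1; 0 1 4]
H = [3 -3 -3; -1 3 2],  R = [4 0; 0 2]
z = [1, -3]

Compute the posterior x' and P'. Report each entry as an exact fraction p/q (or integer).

x̄ = F·x = [9, 3, -21]
P̄ = F·P·Fᵀ + Q = [78 -12 -81; -12 12 1; -81 1 121]
y = z − H·x̄ = [-80, 39]
S = H·P̄·Hᵀ + R = [3595 -1956; -1956 1080]
K = P̄·Hᵀ·S⁻¹ = [197/787 467/2361; 700/2361 16525/28332; -836/2361 -9617/28332]
x' = x̄ + K·y = [-2606/787, 19157/9444, -55825/9444]
P' = (I − K·H)·P̄ = [3289/787 -7357/2361 16436/2361; -7357/2361 71867/14166 -121609/14166; 16436/2361 -121609/14166 226913/14166]

x' = [-2606/787, 19157/9444, -55825/9444]
P' = [3289/787 -7357/2361 16436/2361; -7357/2361 71867/14166 -121609/14166; 16436/2361 -121609/14166 226913/14166]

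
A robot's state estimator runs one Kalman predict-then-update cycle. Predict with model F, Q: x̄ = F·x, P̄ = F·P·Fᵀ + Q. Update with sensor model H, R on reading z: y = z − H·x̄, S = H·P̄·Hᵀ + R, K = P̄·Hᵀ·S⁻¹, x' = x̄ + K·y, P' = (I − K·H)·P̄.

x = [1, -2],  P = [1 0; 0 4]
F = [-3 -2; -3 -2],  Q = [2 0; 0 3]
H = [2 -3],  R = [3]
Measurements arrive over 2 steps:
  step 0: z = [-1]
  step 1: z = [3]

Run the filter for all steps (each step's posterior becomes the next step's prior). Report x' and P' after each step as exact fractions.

step 0: x̄ = F·x = [1, 1]
step 0: P̄ = F·P·Fᵀ + Q = [27 25; 25 28]
step 0: y = z − H·x̄ = [0]
step 0: S = H·P̄·Hᵀ + R = [63]
step 0: K = P̄·Hᵀ·S⁻¹ = [-1/3; -34/63]
step 0: x' = x̄ + K·y = [1, 1]
step 0: P' = (I − K·H)·P̄ = [20 41/3; 41/3 608/63]
step 1: x̄ = F·x = [-5, -5]
step 1: P̄ = F·P·Fᵀ + Q = [24230/63 24104/63; 24104/63 24293/63]
step 1: y = z − H·x̄ = [-2]
step 1: S = H·P̄·Hᵀ + R = [26498/63]
step 1: K = P̄·Hᵀ·S⁻¹ = [-11926/13249; -24671/26498]
step 1: x' = x̄ + K·y = [-42393/13249, -41574/13249]
step 1: P' = (I − K·H)·P̄ = [580386/13249 398850/13249; 398850/13249 556471/26498]

step 0: x' = [1, 1], P' = [20 41/3; 41/3 608/63]
step 1: x' = [-42393/13249, -41574/13249], P' = [580386/13249 398850/13249; 398850/13249 556471/26498]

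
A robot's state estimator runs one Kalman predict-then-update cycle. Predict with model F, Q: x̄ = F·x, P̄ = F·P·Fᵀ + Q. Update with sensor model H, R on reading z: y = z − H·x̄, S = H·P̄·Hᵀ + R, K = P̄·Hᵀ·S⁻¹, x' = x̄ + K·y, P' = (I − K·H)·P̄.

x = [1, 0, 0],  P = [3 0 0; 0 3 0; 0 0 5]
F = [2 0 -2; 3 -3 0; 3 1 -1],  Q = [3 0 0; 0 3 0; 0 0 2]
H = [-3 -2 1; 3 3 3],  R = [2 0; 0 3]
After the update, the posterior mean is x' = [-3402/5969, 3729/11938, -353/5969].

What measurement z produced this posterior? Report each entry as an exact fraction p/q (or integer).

x̄ = F·x = [2, 3, 3]
P̄ = F·P·Fᵀ + Q = [35 18 28; 18 57 18; 28 18 37]
S = H·P̄·Hᵀ + R = [558 -1038; -1038 2316]
K = P̄·Hᵀ·S⁻¹ = [-1579/35814 1525/17907; -3211/11938 -1/11938; 11039/35814 4399/17907]
x' − x̄ = [-15340/5969, -32085/11938, -18260/5969] = K·y
y = (KᵀK)⁻¹·Kᵀ·(x' − x̄) = [10, -25]
z = y + H·x̄ = [10, -25] + [-9, 24] = [1, -1]

z = [1, -1]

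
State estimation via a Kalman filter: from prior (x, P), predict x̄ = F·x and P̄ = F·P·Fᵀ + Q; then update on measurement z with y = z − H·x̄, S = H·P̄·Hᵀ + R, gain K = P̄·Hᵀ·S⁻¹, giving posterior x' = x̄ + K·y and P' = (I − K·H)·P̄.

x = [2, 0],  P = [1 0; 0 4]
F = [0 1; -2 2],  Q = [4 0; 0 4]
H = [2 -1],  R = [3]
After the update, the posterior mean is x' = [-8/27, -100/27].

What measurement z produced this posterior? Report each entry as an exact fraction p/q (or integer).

z = [3]

x̄ = F·x = [0, -4]
P̄ = F·P·Fᵀ + Q = [8 8; 8 24]
S = H·P̄·Hᵀ + R = [27]
K = P̄·Hᵀ·S⁻¹ = [8/27; -8/27]
x' − x̄ = [-8/27, 8/27] = K·y
y = (KᵀK)⁻¹·Kᵀ·(x' − x̄) = [-1]
z = y + H·x̄ = [-1] + [4] = [3]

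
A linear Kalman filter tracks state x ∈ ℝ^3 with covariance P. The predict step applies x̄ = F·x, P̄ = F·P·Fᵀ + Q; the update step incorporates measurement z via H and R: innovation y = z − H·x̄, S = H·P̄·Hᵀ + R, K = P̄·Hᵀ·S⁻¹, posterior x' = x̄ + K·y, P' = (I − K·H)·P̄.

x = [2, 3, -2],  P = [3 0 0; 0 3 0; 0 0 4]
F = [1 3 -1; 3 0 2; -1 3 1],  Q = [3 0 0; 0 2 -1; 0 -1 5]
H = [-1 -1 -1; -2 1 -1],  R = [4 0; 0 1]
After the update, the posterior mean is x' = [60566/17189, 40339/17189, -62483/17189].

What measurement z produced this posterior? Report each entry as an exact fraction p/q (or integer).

z = [-2, -1]

x̄ = F·x = [13, 2, 5]
P̄ = F·P·Fᵀ + Q = [37 1 20; 1 45 -2; 20 -2 39]
S = H·P̄·Hᵀ + R = [163 129; 129 313]
K = P̄·Hᵀ·S⁻¹ = [-6157/34378 -7677/34378; -19577/34378 13011/34378; -3696/17189 -2925/17189]
x' − x̄ = [-162891/17189, 5961/17189, -148428/17189] = K·y
y = (KᵀK)⁻¹·Kᵀ·(x' − x̄) = [18, 28]
z = y + H·x̄ = [18, 28] + [-20, -29] = [-2, -1]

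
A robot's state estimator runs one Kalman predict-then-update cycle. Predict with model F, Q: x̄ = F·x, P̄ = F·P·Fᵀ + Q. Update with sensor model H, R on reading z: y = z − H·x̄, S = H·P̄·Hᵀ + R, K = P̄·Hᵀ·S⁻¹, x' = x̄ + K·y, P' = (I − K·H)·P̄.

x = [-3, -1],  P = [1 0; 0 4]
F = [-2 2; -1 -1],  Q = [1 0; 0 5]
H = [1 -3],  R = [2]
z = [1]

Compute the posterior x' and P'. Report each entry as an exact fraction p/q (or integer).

x̄ = F·x = [4, 4]
P̄ = F·P·Fᵀ + Q = [21 -6; -6 10]
y = z − H·x̄ = [9]
S = H·P̄·Hᵀ + R = [149]
K = P̄·Hᵀ·S⁻¹ = [39/149; -36/149]
x' = x̄ + K·y = [947/149, 272/149]
P' = (I − K·H)·P̄ = [1608/149 510/149; 510/149 194/149]

x' = [947/149, 272/149]
P' = [1608/149 510/149; 510/149 194/149]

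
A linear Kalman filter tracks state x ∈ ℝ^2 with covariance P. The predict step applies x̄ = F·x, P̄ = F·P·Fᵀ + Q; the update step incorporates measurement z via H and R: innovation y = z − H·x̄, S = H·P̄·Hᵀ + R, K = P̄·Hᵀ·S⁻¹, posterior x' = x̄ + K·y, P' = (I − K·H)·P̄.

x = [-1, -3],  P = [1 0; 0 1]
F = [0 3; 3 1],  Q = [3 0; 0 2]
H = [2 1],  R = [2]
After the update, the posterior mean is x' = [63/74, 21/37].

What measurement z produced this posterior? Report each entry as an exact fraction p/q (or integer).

x̄ = F·x = [-9, -6]
P̄ = F·P·Fᵀ + Q = [12 3; 3 12]
S = H·P̄·Hᵀ + R = [74]
K = P̄·Hᵀ·S⁻¹ = [27/74; 9/37]
x' − x̄ = [729/74, 243/37] = K·y
y = (KᵀK)⁻¹·Kᵀ·(x' − x̄) = [27]
z = y + H·x̄ = [27] + [-24] = [3]

z = [3]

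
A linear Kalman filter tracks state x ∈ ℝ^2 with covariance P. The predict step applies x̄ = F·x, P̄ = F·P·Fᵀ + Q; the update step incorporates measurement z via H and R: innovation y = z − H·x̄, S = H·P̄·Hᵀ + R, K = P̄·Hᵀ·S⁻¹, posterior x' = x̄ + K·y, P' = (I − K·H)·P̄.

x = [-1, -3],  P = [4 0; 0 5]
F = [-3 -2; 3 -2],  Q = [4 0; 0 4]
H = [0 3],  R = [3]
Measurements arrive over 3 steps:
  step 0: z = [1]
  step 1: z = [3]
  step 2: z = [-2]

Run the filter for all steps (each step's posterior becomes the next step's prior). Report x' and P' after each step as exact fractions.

step 0: x' = [1757/181, 63/181], P' = [10092/181 -16/181; -16/181 60/181]
step 1: x' = [-780405/276133, 281097/276133], P' = [3730528/276133 -90588/276133; -90588/276133 91984/276133]
step 2: x' = [-280871015/108678961, -75171961/108678961], P' = [1385844692/108678961 -33206816/108678961; -33206816/108678961 36134276/108678961]

step 0: x̄ = F·x = [9, 3]
step 0: P̄ = F·P·Fᵀ + Q = [60 -16; -16 60]
step 0: y = z − H·x̄ = [-8]
step 0: S = H·P̄·Hᵀ + R = [543]
step 0: K = P̄·Hᵀ·S⁻¹ = [-16/181; 60/181]
step 0: x' = x̄ + K·y = [1757/181, 63/181]
step 0: P' = (I − K·H)·P̄ = [10092/181 -16/181; -16/181 60/181]
step 1: x̄ = F·x = [-5397/181, 5145/181]
step 1: P̄ = F·P·Fᵀ + Q = [91600/181 -90588/181; -90588/181 91984/181]
step 1: y = z − H·x̄ = [-14892/181]
step 1: S = H·P̄·Hᵀ + R = [828399/181]
step 1: K = P̄·Hᵀ·S⁻¹ = [-90588/276133; 91984/276133]
step 1: x' = x̄ + K·y = [-780405/276133, 281097/276133]
step 1: P' = (I − K·H)·P̄ = [3730528/276133 -90588/276133; -90588/276133 91984/276133]
step 2: x̄ = F·x = [1779021/276133, -2903409/276133]
step 2: P̄ = F·P·Fᵀ + Q = [33960164/276133 -33206816/276133; -33206816/276133 36134276/276133]
step 2: y = z − H·x̄ = [8157961/276133]
step 2: S = H·P̄·Hᵀ + R = [326036883/276133]
step 2: K = P̄·Hᵀ·S⁻¹ = [-33206816/108678961; 36134276/108678961]
step 2: x' = x̄ + K·y = [-280871015/108678961, -75171961/108678961]
step 2: P' = (I − K·H)·P̄ = [1385844692/108678961 -33206816/108678961; -33206816/108678961 36134276/108678961]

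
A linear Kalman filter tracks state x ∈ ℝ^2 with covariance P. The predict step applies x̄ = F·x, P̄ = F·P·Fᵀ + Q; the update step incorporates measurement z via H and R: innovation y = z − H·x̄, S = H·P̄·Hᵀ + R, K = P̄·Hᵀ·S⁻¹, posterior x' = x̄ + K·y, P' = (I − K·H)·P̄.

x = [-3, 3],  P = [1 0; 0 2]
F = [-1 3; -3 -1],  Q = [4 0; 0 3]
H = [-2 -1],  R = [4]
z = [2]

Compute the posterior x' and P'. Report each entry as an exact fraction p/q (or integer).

x' = [-100/49, 166/49]
P' = [405/98 -319/49; -319/49 654/49]

x̄ = F·x = [12, 6]
P̄ = F·P·Fᵀ + Q = [23 -3; -3 14]
y = z − H·x̄ = [32]
S = H·P̄·Hᵀ + R = [98]
K = P̄·Hᵀ·S⁻¹ = [-43/98; -4/49]
x' = x̄ + K·y = [-100/49, 166/49]
P' = (I − K·H)·P̄ = [405/98 -319/49; -319/49 654/49]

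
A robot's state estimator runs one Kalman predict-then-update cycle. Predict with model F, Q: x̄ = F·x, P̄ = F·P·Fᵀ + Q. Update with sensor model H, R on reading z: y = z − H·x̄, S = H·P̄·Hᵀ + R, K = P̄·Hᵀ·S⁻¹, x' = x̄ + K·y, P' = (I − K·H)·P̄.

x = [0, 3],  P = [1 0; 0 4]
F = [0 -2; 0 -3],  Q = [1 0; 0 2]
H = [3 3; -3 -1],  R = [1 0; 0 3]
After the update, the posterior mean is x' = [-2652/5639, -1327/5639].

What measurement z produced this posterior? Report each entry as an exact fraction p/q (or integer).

z = [-2, 2]

x̄ = F·x = [-6, -9]
P̄ = F·P·Fᵀ + Q = [17 24; 24 38]
S = H·P̄·Hᵀ + R = [928 -555; -555 338]
K = P̄·Hᵀ·S⁻¹ = [-51/5639 -1335/5639; 1818/5639 1150/5639]
x' − x̄ = [31182/5639, 49424/5639] = K·y
y = (KᵀK)⁻¹·Kᵀ·(x' − x̄) = [43, -25]
z = y + H·x̄ = [43, -25] + [-45, 27] = [-2, 2]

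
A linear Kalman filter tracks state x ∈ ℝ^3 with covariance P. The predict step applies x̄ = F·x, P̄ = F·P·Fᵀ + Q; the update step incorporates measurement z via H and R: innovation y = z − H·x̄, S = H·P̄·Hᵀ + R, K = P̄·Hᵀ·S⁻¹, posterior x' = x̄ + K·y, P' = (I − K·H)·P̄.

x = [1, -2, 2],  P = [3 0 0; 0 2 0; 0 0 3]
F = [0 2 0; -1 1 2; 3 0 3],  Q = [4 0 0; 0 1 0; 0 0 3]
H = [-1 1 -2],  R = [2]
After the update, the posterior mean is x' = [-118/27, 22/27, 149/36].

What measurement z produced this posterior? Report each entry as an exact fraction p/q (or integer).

x̄ = F·x = [-4, 1, 9]
P̄ = F·P·Fᵀ + Q = [12 4 0; 4 18 9; 0 9 57]
S = H·P̄·Hᵀ + R = [216]
K = P̄·Hᵀ·S⁻¹ = [-1/27; -1/54; -35/72]
x' − x̄ = [-10/27, -5/27, -175/36] = K·y
y = (KᵀK)⁻¹·Kᵀ·(x' − x̄) = [10]
z = y + H·x̄ = [10] + [-13] = [-3]

z = [-3]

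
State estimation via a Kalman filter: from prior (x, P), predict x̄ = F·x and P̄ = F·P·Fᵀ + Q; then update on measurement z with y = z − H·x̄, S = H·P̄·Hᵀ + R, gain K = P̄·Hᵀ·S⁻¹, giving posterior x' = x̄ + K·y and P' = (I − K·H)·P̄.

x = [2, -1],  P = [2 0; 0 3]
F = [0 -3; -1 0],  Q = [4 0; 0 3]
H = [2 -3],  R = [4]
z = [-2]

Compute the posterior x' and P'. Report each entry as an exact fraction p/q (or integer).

x̄ = F·x = [3, -2]
P̄ = F·P·Fᵀ + Q = [31 0; 0 5]
y = z − H·x̄ = [-14]
S = H·P̄·Hᵀ + R = [173]
K = P̄·Hᵀ·S⁻¹ = [62/173; -15/173]
x' = x̄ + K·y = [-349/173, -136/173]
P' = (I − K·H)·P̄ = [1519/173 930/173; 930/173 640/173]

x' = [-349/173, -136/173]
P' = [1519/173 930/173; 930/173 640/173]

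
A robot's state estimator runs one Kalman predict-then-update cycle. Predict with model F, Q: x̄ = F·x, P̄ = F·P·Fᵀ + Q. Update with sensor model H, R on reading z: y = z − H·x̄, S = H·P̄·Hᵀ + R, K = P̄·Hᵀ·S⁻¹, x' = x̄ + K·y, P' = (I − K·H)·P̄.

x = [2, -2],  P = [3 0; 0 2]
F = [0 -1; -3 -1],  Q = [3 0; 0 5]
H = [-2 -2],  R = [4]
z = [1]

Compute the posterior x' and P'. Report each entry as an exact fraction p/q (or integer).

x' = [197/88, -61/22]
P' = [171/44 -41/11; -41/11 50/11]

x̄ = F·x = [2, -4]
P̄ = F·P·Fᵀ + Q = [5 2; 2 34]
y = z − H·x̄ = [-3]
S = H·P̄·Hᵀ + R = [176]
K = P̄·Hᵀ·S⁻¹ = [-7/88; -9/22]
x' = x̄ + K·y = [197/88, -61/22]
P' = (I − K·H)·P̄ = [171/44 -41/11; -41/11 50/11]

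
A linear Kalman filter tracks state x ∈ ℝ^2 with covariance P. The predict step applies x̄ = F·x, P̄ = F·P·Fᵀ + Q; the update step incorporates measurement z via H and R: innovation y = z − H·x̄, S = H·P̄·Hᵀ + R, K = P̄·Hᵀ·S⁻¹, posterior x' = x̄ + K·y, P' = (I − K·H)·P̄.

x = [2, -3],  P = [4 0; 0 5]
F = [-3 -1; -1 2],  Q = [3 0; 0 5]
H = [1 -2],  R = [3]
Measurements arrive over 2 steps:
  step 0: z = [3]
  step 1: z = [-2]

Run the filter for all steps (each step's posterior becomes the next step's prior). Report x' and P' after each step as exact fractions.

step 0: x' = [-173/31, -136/31], P' = [1044/31 510/31; 510/31 1359/155]
step 1: x' = [-17147/2749, -6099/2749], P' = [89112/2749 203664/13745; 203664/13745 102513/13745]

step 0: x̄ = F·x = [-3, -8]
step 0: P̄ = F·P·Fᵀ + Q = [44 2; 2 29]
step 0: y = z − H·x̄ = [-10]
step 0: S = H·P̄·Hᵀ + R = [155]
step 0: K = P̄·Hᵀ·S⁻¹ = [8/31; -56/155]
step 0: x' = x̄ + K·y = [-173/31, -136/31]
step 0: P' = (I − K·H)·P̄ = [1044/31 510/31; 510/31 1359/155]
step 1: x̄ = F·x = [655/31, -99/31]
step 1: P̄ = F·P·Fᵀ + Q = [64104/155 192/155; 192/155 1231/155]
step 1: y = z − H·x̄ = [-915/31]
step 1: S = H·P̄·Hᵀ + R = [13745/31]
step 1: K = P̄·Hᵀ·S⁻¹ = [12744/13745; -454/13745]
step 1: x' = x̄ + K·y = [-17147/2749, -6099/2749]
step 1: P' = (I − K·H)·P̄ = [89112/2749 203664/13745; 203664/13745 102513/13745]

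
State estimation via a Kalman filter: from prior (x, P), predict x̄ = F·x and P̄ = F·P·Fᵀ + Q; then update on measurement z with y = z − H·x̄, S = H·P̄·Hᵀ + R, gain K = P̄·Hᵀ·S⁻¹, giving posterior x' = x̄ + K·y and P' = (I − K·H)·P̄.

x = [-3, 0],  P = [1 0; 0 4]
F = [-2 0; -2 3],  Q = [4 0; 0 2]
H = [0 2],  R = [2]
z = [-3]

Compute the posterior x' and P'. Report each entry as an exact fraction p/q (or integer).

x' = [90/17, -24/17]
P' = [648/85 4/85; 4/85 42/85]

x̄ = F·x = [6, 6]
P̄ = F·P·Fᵀ + Q = [8 4; 4 42]
y = z − H·x̄ = [-15]
S = H·P̄·Hᵀ + R = [170]
K = P̄·Hᵀ·S⁻¹ = [4/85; 42/85]
x' = x̄ + K·y = [90/17, -24/17]
P' = (I − K·H)·P̄ = [648/85 4/85; 4/85 42/85]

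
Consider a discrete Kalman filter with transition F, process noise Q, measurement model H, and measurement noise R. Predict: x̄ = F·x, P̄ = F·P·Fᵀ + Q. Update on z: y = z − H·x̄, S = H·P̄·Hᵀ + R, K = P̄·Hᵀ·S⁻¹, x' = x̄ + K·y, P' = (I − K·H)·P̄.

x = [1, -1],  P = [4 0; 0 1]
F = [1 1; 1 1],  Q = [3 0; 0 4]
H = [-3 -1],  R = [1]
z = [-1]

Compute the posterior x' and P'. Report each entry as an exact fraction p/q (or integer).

x' = [29/112, 3/14]
P' = [55/112 -17/14; -17/14 27/7]

x̄ = F·x = [0, 0]
P̄ = F·P·Fᵀ + Q = [8 5; 5 9]
y = z − H·x̄ = [-1]
S = H·P̄·Hᵀ + R = [112]
K = P̄·Hᵀ·S⁻¹ = [-29/112; -3/14]
x' = x̄ + K·y = [29/112, 3/14]
P' = (I − K·H)·P̄ = [55/112 -17/14; -17/14 27/7]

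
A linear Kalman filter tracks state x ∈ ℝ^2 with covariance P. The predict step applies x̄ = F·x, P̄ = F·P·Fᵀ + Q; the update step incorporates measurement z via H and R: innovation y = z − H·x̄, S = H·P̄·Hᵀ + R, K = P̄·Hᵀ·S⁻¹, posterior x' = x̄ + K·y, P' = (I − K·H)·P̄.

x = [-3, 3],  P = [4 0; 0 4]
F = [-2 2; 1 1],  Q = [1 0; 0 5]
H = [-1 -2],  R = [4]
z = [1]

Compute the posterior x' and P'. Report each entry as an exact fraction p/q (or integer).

x̄ = F·x = [12, 0]
P̄ = F·P·Fᵀ + Q = [33 0; 0 13]
y = z − H·x̄ = [13]
S = H·P̄·Hᵀ + R = [89]
K = P̄·Hᵀ·S⁻¹ = [-33/89; -26/89]
x' = x̄ + K·y = [639/89, -338/89]
P' = (I − K·H)·P̄ = [1848/89 -858/89; -858/89 481/89]

x' = [639/89, -338/89]
P' = [1848/89 -858/89; -858/89 481/89]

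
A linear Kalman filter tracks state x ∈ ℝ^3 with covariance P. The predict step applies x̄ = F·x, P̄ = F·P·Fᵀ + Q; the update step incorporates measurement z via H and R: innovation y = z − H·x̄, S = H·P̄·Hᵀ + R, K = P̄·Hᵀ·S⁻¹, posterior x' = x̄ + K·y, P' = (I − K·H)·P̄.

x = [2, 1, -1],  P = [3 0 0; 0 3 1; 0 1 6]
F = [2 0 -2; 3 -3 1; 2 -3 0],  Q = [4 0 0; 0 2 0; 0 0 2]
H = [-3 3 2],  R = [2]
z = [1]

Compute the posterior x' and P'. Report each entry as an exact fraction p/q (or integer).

x' = [3042/551, 2290/551, 1398/551]
P' = [20888/551 11796/551 13614/551; 11796/551 7528/551 6510/551; 13614/551 6510/551 10733/551]

x̄ = F·x = [6, 2, 1]
P̄ = F·P·Fᵀ + Q = [40 12 18; 12 56 42; 18 42 41]
y = z − H·x̄ = [11]
S = H·P̄·Hᵀ + R = [1102]
K = P̄·Hᵀ·S⁻¹ = [-24/551; 108/551; 77/551]
x' = x̄ + K·y = [3042/551, 2290/551, 1398/551]
P' = (I − K·H)·P̄ = [20888/551 11796/551 13614/551; 11796/551 7528/551 6510/551; 13614/551 6510/551 10733/551]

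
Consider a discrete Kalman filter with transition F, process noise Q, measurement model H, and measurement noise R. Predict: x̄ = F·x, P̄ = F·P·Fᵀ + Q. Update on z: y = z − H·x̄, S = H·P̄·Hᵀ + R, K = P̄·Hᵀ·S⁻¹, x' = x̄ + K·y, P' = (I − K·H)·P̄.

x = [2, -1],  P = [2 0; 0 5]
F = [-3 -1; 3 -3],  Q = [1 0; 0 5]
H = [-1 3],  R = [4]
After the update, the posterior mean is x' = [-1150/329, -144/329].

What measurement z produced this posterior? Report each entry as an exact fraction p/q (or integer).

x̄ = F·x = [-5, 9]
P̄ = F·P·Fᵀ + Q = [24 -3; -3 68]
S = H·P̄·Hᵀ + R = [658]
K = P̄·Hᵀ·S⁻¹ = [-33/658; 207/658]
x' − x̄ = [495/329, -3105/329] = K·y
y = (KᵀK)⁻¹·Kᵀ·(x' − x̄) = [-30]
z = y + H·x̄ = [-30] + [32] = [2]

z = [2]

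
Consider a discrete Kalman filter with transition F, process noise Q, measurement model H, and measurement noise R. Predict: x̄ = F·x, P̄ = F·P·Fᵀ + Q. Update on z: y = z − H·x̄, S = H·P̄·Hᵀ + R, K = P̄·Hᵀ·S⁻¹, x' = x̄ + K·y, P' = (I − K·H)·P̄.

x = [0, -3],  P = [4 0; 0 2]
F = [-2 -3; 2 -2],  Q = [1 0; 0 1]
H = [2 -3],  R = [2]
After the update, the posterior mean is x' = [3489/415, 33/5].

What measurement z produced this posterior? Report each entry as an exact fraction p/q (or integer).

z = [-3]

x̄ = F·x = [9, 6]
P̄ = F·P·Fᵀ + Q = [35 -4; -4 25]
S = H·P̄·Hᵀ + R = [415]
K = P̄·Hᵀ·S⁻¹ = [82/415; -1/5]
x' − x̄ = [-246/415, 3/5] = K·y
y = (KᵀK)⁻¹·Kᵀ·(x' − x̄) = [-3]
z = y + H·x̄ = [-3] + [0] = [-3]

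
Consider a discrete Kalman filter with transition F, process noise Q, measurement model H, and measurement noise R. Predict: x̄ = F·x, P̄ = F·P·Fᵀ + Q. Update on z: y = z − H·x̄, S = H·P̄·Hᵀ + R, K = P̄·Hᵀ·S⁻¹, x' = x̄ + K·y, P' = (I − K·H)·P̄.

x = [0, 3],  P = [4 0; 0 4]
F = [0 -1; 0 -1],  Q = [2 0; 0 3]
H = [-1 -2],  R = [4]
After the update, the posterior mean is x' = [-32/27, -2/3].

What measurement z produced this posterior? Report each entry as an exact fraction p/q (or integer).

z = [2]

x̄ = F·x = [-3, -3]
P̄ = F·P·Fᵀ + Q = [6 4; 4 7]
S = H·P̄·Hᵀ + R = [54]
K = P̄·Hᵀ·S⁻¹ = [-7/27; -1/3]
x' − x̄ = [49/27, 7/3] = K·y
y = (KᵀK)⁻¹·Kᵀ·(x' − x̄) = [-7]
z = y + H·x̄ = [-7] + [9] = [2]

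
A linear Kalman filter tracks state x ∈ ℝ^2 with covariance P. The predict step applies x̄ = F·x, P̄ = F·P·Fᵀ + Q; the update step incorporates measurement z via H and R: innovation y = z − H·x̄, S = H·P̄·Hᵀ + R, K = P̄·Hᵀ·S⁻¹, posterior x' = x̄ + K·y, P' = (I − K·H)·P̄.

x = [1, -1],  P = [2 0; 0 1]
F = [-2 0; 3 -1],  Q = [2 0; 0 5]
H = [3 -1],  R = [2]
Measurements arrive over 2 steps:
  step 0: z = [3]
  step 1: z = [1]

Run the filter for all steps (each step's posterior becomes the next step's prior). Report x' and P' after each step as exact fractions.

step 0: x̄ = F·x = [-2, 4]
step 0: P̄ = F·P·Fᵀ + Q = [10 -12; -12 24]
step 0: y = z − H·x̄ = [13]
step 0: S = H·P̄·Hᵀ + R = [188]
step 0: K = P̄·Hᵀ·S⁻¹ = [21/94; -15/47]
step 0: x' = x̄ + K·y = [85/94, -7/47]
step 0: P' = (I − K·H)·P̄ = [29/47 66/47; 66/47 228/47]
step 1: x̄ = F·x = [-85/47, 269/94]
step 1: P̄ = F·P·Fᵀ + Q = [210/47 -42/47; -42/47 328/47]
step 1: y = z − H·x̄ = [873/94]
step 1: S = H·P̄·Hᵀ + R = [2564/47]
step 1: K = P̄·Hᵀ·S⁻¹ = [168/641; -227/1282]
step 1: x' = x̄ + K·y = [401/641, 3121/2564]
step 1: P' = (I − K·H)·P̄ = [462/641 1050/641; 1050/641 3377/641]

step 0: x' = [85/94, -7/47], P' = [29/47 66/47; 66/47 228/47]
step 1: x' = [401/641, 3121/2564], P' = [462/641 1050/641; 1050/641 3377/641]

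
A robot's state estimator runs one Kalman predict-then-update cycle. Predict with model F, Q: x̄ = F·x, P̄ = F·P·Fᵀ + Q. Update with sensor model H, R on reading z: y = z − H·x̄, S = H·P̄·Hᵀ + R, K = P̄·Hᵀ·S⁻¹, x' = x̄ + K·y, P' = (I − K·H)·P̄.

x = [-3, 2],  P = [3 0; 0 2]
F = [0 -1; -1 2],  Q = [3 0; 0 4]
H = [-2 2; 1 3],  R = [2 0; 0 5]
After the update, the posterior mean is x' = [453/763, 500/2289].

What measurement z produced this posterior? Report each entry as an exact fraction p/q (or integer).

z = [-1, 1]

x̄ = F·x = [-2, 7]
P̄ = F·P·Fᵀ + Q = [5 -4; -4 15]
S = H·P̄·Hᵀ + R = [114 96; 96 121]
K = P̄·Hᵀ·S⁻¹ = [-251/763 155/763; 331/2289 171/763]
x' − x̄ = [1979/763, -15523/2289] = K·y
y = (KᵀK)⁻¹·Kᵀ·(x' − x̄) = [-19, -18]
z = y + H·x̄ = [-19, -18] + [18, 19] = [-1, 1]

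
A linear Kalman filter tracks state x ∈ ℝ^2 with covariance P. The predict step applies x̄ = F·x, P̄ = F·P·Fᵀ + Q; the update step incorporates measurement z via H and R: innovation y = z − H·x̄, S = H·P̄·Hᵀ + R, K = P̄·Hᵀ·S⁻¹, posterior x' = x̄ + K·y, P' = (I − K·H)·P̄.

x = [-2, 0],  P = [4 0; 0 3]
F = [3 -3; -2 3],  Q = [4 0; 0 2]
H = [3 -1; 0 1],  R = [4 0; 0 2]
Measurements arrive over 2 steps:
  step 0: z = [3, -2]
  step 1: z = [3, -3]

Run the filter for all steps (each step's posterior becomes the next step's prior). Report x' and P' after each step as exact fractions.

step 0: x' = [1245/2911, -5024/2911], P' = [1510/2911 1038/2911; 1038/2911 3906/2911]
step 1: x' = [165039/405553, -991398/405553], P' = [201652/405553 131304/405553; 131304/405553 514404/405553]

step 0: x̄ = F·x = [-6, 4]
step 0: P̄ = F·P·Fᵀ + Q = [67 -51; -51 45]
step 0: y = z − H·x̄ = [25, -6]
step 0: S = H·P̄·Hᵀ + R = [958 -198; -198 47]
step 0: K = P̄·Hᵀ·S⁻¹ = [873/2911 519/2911; -198/2911 1953/2911]
step 0: x' = x̄ + K·y = [1245/2911, -5024/2911]
step 0: P' = (I − K·H)·P̄ = [1510/2911 1038/2911; 1038/2911 3906/2911]
step 1: x̄ = F·x = [18807/2911, -17562/2911]
step 1: P̄ = F·P·Fᵀ + Q = [41704/2911 -28644/2911; -28644/2911 34560/2911]
step 1: y = z − H·x̄ = [-65250/2911, 8829/2911]
step 1: S = H·P̄·Hᵀ + R = [593404/2911 -120492/2911; -120492/2911 40382/2911]
step 1: K = P̄·Hᵀ·S⁻¹ = [118413/405553 65652/405553; -30123/405553 257202/405553]
step 1: x' = x̄ + K·y = [165039/405553, -991398/405553]
step 1: P' = (I − K·H)·P̄ = [201652/405553 131304/405553; 131304/405553 514404/405553]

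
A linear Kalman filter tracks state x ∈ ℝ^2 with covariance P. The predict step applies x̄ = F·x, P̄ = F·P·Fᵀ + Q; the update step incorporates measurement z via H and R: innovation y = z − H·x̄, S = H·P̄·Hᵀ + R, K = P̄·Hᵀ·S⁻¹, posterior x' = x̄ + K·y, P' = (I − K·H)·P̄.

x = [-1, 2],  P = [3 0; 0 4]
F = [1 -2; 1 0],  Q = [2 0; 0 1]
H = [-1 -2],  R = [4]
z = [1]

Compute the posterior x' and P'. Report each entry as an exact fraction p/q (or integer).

x̄ = F·x = [-5, -1]
P̄ = F·P·Fᵀ + Q = [21 3; 3 4]
y = z − H·x̄ = [-6]
S = H·P̄·Hᵀ + R = [53]
K = P̄·Hᵀ·S⁻¹ = [-27/53; -11/53]
x' = x̄ + K·y = [-103/53, 13/53]
P' = (I − K·H)·P̄ = [384/53 -138/53; -138/53 91/53]

x' = [-103/53, 13/53]
P' = [384/53 -138/53; -138/53 91/53]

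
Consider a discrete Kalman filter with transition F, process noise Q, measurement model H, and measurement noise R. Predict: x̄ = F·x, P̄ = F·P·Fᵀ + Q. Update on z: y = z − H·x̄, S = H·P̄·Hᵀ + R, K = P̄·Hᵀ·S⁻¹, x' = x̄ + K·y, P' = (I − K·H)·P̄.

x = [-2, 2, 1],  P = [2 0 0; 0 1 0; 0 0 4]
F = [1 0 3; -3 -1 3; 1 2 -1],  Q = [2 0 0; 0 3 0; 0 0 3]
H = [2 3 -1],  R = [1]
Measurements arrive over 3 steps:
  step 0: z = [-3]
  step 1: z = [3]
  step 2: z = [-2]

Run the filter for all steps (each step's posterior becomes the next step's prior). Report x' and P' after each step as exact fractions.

step 0: x' = [-821/304, 1081/608, 3541/1216], P' = [1015/76 -1155/152 1145/304; -1155/152 1503/304 -349/608; 1145/304 -349/608 7159/1216]
step 1: x' = [-5771693/1269788, 4834779/1269788, -916883/1269788], P' = [68654723/1269788 -50246369/1269788 -13668267/1269788; -50246369/1269788 37434611/1269788 11557341/1269788; -13668267/1269788 11557341/1269788 7365587/1269788]
step 2: x' = [-32827522697/4895071823, 24528200367/4895071823, 17709830256/4895071823], P' = [213848691130/4895071823 -157796048968/4895071823 -45687372054/4895071823; -157796048968/4895071823 119019999044/4895071823 39797865355/4895071823; -45687372054/4895071823 39797865355/4895071823 27909337649/4895071823]

step 0: x̄ = F·x = [1, 7, 1]
step 0: P̄ = F·P·Fᵀ + Q = [40 30 -10; 30 58 -20; -10 -20 13]
step 0: y = z − H·x̄ = [-25]
step 0: S = H·P̄·Hᵀ + R = [1216]
step 0: K = P̄·Hᵀ·S⁻¹ = [45/304; 127/608; -93/1216]
step 0: x' = x̄ + K·y = [-821/304, 1081/608, 3541/1216]
step 0: P' = (I − K·H)·P̄ = [1015/76 -1155/152 1145/304; -1155/152 1503/304 -349/608; 1145/304 -349/608 7159/1216]
step 1: x̄ = F·x = [7339/1216, 18313/1216, -2501/1216]
step 1: P̄ = F·P·Fᵀ + Q = [110583/1216 -435/1216 -18745/1216; -435/1216 86559/1216 5053/1216; -18745/1216 5053/1216 7767/1216]
step 1: y = z − H·x̄ = [-34235/608]
step 1: S = H·P̄·Hᵀ + R = [317447/304]
step 1: K = P̄·Hᵀ·S⁻¹ = [119303/634894; 126877/634894; -15049/634894]
step 1: x' = x̄ + K·y = [-5771693/1269788, 4834779/1269788, -916883/1269788]
step 1: P' = (I − K·H)·P̄ = [68654723/1269788 -50246369/1269788 -13668267/1269788; -50246369/1269788 37434611/1269788 11557341/1269788; -13668267/1269788 11557341/1269788 7365587/1269788]
step 2: x̄ = F·x = [-4261171/634894, 9729651/1269788, 1203687/317447]
step 2: P̄ = F·P·Fᵀ + Q = [13868745/317447 -21044969/634894 -2981816/317447; -21044969/634894 600633311/1269788 11921554/317447; -2981816/317447 11921554/317447 2422453/317447]
step 2: y = z − H·x̄ = [-9869097/1269788]
step 2: S = H·P̄·Hᵀ + R = [4895071823/1269788]
step 2: K = P̄·Hᵀ·S⁻¹ = [-3392590/4895071823; 1670033841/4895071823; 109514308/4895071823]
step 2: x' = x̄ + K·y = [-32827522697/4895071823, 24528200367/4895071823, 17709830256/4895071823]
step 2: P' = (I − K·H)·P̄ = [213848691130/4895071823 -157796048968/4895071823 -45687372054/4895071823; -157796048968/4895071823 119019999044/4895071823 39797865355/4895071823; -45687372054/4895071823 39797865355/4895071823 27909337649/4895071823]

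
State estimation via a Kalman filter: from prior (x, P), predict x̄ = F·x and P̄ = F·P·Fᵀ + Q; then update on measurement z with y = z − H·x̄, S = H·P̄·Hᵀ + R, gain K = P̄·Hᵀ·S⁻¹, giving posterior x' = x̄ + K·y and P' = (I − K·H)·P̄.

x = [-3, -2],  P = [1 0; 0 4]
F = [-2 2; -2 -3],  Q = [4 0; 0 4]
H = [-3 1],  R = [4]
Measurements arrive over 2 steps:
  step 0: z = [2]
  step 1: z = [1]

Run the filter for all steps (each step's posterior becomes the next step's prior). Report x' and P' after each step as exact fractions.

step 0: x' = [71/24, 131/12], P' = [47/24 59/12; 59/12 95/6]
step 1: x' = [-1079/6023, 688/6023], P' = [10844/6023 28096/6023; 28096/6023 94976/6023]

step 0: x̄ = F·x = [2, 12]
step 0: P̄ = F·P·Fᵀ + Q = [24 -20; -20 44]
step 0: y = z − H·x̄ = [-4]
step 0: S = H·P̄·Hᵀ + R = [384]
step 0: K = P̄·Hᵀ·S⁻¹ = [-23/96; 13/48]
step 0: x' = x̄ + K·y = [71/24, 131/12]
step 0: P' = (I − K·H)·P̄ = [47/24 59/12; 59/12 95/6]
step 1: x̄ = F·x = [191/12, -116/3]
step 1: P̄ = F·P·Fᵀ + Q = [215/6 -232/3; -232/3 640/3]
step 1: y = z − H·x̄ = [1049/12]
step 1: S = H·P̄·Hᵀ + R = [6023/6]
step 1: K = P̄·Hᵀ·S⁻¹ = [-1109/6023; 2672/6023]
step 1: x' = x̄ + K·y = [-1079/6023, 688/6023]
step 1: P' = (I − K·H)·P̄ = [10844/6023 28096/6023; 28096/6023 94976/6023]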